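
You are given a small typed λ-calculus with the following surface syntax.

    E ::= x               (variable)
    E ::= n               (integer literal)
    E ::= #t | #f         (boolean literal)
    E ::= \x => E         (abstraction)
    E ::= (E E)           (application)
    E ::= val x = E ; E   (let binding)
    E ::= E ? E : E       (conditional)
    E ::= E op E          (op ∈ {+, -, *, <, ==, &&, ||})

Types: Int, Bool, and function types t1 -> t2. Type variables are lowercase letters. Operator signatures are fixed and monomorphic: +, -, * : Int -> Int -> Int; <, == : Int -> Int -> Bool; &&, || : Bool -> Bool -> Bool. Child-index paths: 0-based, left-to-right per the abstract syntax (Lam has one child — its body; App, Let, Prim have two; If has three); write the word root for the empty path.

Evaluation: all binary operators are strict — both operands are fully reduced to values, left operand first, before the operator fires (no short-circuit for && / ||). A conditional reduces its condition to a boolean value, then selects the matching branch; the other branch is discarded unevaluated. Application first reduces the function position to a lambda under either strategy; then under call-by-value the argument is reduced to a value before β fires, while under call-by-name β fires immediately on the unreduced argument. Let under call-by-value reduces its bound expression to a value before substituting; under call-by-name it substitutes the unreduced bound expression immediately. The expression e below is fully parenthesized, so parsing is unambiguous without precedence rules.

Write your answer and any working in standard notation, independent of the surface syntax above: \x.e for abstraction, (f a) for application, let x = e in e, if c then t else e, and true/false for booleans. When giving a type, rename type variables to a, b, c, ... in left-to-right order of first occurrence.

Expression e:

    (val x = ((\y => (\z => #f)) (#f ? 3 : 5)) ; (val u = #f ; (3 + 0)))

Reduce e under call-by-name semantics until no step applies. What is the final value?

Answer: 3

Working:
step 0: (let x = ((\y.(\z.false)) (if false then 3 else 5)) in (let u = false in (3 + 0)))
step 1: [let@root] (let u = false in (3 + 0))
step 2: [let@root] (3 + 0)
step 3: [delta@root] 3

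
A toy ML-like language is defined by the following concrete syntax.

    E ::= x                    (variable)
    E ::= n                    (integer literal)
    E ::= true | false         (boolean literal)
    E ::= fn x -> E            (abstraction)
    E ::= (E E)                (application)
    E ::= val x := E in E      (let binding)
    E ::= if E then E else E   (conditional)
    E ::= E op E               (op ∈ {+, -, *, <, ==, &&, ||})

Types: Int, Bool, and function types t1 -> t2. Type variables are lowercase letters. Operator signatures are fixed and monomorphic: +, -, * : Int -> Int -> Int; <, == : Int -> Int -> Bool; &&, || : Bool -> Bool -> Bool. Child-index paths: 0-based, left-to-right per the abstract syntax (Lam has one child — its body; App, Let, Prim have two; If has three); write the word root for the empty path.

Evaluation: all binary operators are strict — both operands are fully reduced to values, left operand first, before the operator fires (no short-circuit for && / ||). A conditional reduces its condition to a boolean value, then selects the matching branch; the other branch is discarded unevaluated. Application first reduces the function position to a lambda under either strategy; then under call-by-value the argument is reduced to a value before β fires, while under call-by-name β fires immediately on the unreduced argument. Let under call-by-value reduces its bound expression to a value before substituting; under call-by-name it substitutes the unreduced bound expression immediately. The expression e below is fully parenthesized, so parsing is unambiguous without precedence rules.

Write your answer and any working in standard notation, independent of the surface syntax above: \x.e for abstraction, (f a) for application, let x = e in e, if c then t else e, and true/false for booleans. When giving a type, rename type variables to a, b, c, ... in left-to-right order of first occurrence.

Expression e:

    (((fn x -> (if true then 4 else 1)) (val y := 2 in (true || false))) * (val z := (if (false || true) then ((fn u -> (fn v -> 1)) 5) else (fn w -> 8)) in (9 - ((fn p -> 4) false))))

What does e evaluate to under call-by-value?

Working:
step 0: (((\x.(if true then 4 else 1)) (let y = 2 in (true || false))) * (let z = (if (false || true) then ((\u.(\v.1)) 5) else (\w.8)) in (9 - ((\p.4) false))))
step 1: [let@0.1] (((\x.(if true then 4 else 1)) (true || false)) * (let z = (if (false || true) then ((\u.(\v.1)) 5) else (\w.8)) in (9 - ((\p.4) false))))
step 2: [delta@0.1] (((\x.(if true then 4 else 1)) true) * (let z = (if (false || true) then ((\u.(\v.1)) 5) else (\w.8)) in (9 - ((\p.4) false))))
step 3: [beta@0] ((if true then 4 else 1) * (let z = (if (false || true) then ((\u.(\v.1)) 5) else (\w.8)) in (9 - ((\p.4) false))))
step 4: [if@0] (4 * (let z = (if (false || true) then ((\u.(\v.1)) 5) else (\w.8)) in (9 - ((\p.4) false))))
step 5: [delta@1.0.0] (4 * (let z = (if true then ((\u.(\v.1)) 5) else (\w.8)) in (9 - ((\p.4) false))))
step 6: [if@1.0] (4 * (let z = ((\u.(\v.1)) 5) in (9 - ((\p.4) false))))
step 7: [beta@1.0] (4 * (let z = (\v.1) in (9 - ((\p.4) false))))
step 8: [let@1] (4 * (9 - ((\p.4) false)))
step 9: [beta@1.1] (4 * (9 - 4))
step 10: [delta@1] (4 * 5)
step 11: [delta@root] 20

Answer: 20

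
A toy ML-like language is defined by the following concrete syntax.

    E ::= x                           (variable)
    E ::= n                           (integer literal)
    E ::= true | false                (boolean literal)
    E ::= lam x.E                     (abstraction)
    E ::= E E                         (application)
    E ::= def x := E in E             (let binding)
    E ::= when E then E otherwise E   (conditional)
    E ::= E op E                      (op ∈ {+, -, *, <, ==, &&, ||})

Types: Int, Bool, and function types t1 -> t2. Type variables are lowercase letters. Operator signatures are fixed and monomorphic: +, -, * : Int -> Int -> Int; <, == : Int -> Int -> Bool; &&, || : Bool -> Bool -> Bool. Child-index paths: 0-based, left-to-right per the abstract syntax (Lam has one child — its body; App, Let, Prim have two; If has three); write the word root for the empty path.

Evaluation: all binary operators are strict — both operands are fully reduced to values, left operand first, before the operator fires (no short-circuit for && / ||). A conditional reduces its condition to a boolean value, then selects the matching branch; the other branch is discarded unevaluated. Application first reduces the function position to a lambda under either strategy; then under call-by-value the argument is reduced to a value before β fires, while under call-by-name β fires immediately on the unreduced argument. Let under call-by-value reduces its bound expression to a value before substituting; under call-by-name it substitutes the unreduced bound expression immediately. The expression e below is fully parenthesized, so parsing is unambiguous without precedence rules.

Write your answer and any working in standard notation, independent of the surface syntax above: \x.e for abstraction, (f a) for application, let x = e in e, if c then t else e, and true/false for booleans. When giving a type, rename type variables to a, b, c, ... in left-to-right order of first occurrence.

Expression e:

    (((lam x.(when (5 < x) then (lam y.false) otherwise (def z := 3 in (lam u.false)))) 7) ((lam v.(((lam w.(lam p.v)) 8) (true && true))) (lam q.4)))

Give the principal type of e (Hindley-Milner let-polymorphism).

Answer: Bool

Derivation:
  unify Int ~ Int
x : a
  unify a ~ Int
  unify Bool ~ Bool
\y._ : b -> Bool
let z : Int
\u._ : c -> Bool
  unify b -> Bool ~ c -> Bool
  unify b ~ c
  unify Bool ~ Bool
\x._ : Int -> c -> Bool
  unify Int -> c -> Bool ~ Int -> d
  unify Int ~ Int
  unify c -> Bool ~ d
_ _ : c -> Bool
v : e
\p._ : g -> e
\w._ : f -> g -> e
  unify f -> g -> e ~ Int -> h
  unify f ~ Int
  unify g -> e ~ h
_ _ : g -> e
  unify Bool ~ Bool
  unify Bool ~ Bool
  unify g -> e ~ Bool -> i
  unify g ~ Bool
  unify e ~ i
_ _ : i
\v._ : i -> i
\q._ : j -> Int
  unify i -> i ~ (j -> Int) -> k
  unify i ~ j -> Int
  unify j -> Int ~ k
_ _ : j -> Int
  unify c -> Bool ~ (j -> Int) -> l
  unify c ~ j -> Int
  unify Bool ~ l
_ _ : Bool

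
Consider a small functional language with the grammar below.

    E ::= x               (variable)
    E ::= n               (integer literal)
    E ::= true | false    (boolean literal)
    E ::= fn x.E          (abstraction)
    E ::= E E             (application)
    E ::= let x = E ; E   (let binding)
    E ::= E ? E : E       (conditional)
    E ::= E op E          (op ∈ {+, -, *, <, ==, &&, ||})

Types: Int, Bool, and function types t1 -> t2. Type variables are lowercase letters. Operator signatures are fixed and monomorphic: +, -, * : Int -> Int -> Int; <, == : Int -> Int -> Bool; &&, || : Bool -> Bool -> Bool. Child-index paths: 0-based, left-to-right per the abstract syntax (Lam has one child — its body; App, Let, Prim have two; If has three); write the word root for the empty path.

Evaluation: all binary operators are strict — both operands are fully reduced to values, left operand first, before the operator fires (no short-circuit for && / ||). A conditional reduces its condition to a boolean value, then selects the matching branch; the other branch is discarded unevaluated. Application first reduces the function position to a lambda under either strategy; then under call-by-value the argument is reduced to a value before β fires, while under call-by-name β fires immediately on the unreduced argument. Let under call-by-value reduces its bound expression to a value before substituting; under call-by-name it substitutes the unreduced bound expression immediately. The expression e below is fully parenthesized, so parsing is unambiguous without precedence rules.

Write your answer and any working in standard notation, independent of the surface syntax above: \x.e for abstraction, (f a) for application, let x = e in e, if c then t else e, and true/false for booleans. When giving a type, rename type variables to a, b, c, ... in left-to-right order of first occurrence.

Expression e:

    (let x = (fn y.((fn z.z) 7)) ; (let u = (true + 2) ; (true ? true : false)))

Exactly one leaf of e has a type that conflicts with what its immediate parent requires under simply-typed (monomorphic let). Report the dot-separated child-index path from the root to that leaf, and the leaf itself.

Derivation:
z : b
\z._ : b -> b
  unify b -> b ~ Int -> c
  unify b ~ Int
  unify Int ~ c
_ _ : Int
\y._ : a -> Int
let x : a -> Int
  unify Bool ~ Int
  FAIL: mismatch Bool ~ Int

Answer: 1.0.0 : true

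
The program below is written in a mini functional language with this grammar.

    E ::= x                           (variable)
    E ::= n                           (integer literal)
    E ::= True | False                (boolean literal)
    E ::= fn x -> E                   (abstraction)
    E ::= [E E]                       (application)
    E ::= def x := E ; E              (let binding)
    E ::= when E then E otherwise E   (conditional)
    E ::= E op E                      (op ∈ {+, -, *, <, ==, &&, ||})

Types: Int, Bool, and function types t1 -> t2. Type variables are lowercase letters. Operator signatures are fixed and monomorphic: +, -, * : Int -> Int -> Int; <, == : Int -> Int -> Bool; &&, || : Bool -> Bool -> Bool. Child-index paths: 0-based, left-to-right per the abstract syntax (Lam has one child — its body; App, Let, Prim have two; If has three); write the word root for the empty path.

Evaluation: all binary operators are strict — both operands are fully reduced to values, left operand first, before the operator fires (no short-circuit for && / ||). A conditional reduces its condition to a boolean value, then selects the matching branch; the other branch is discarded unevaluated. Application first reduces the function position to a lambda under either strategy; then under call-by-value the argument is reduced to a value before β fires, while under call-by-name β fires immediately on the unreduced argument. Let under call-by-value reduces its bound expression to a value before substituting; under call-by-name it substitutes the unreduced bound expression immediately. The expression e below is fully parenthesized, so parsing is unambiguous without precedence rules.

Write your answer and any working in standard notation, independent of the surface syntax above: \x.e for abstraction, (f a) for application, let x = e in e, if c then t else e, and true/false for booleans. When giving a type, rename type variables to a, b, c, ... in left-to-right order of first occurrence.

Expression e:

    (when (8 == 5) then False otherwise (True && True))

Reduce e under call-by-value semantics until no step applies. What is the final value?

Trace:
step 0: (if (8 == 5) then false else (true && true))
step 1: [delta@0] (if false then false else (true && true))
step 2: [if@root] (true && true)
step 3: [delta@root] true

Answer: true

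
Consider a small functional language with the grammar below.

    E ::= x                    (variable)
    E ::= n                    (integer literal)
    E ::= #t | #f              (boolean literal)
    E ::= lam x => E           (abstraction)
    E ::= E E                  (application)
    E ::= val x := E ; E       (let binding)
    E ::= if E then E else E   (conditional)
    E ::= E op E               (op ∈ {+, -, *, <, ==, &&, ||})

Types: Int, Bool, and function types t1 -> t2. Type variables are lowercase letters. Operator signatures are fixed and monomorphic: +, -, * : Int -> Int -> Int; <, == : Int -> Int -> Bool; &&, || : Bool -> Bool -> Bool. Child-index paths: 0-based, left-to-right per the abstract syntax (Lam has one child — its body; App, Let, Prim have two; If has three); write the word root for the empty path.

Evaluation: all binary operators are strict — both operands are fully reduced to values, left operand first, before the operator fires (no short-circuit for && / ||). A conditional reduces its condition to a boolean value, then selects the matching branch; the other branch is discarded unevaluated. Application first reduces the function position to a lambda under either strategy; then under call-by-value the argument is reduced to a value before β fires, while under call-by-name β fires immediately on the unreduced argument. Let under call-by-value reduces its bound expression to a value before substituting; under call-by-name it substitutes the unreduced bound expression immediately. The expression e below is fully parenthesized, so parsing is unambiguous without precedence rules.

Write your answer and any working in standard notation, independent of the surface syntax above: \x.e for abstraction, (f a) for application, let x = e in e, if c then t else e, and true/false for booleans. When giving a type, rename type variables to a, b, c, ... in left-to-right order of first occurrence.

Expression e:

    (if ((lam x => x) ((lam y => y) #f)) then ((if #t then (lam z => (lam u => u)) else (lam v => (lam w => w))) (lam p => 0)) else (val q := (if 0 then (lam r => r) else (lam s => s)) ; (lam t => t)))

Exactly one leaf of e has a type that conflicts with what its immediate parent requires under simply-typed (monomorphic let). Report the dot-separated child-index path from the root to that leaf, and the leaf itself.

Answer: 2.0.0 : 0

Trace:
x : a
\x._ : a -> a
y : b
\y._ : b -> b
  unify b -> b ~ Bool -> c
  unify b ~ Bool
  unify Bool ~ c
_ _ : Bool
  unify a -> a ~ Bool -> d
  unify a ~ Bool
  unify Bool ~ d
_ _ : Bool
  unify Bool ~ Bool
  unify Bool ~ Bool
u : f
\u._ : f -> f
\z._ : e -> f -> f
w : h
\w._ : h -> h
\v._ : g -> h -> h
  unify e -> f -> f ~ g -> h -> h
  unify e ~ g
  unify f -> f ~ h -> h
  unify f ~ h
  unify h ~ h
\p._ : i -> Int
  unify g -> h -> h ~ (i -> Int) -> j
  unify g ~ i -> Int
  unify h -> h ~ j
_ _ : h -> h
  unify Int ~ Bool
  FAIL: mismatch Int ~ Bool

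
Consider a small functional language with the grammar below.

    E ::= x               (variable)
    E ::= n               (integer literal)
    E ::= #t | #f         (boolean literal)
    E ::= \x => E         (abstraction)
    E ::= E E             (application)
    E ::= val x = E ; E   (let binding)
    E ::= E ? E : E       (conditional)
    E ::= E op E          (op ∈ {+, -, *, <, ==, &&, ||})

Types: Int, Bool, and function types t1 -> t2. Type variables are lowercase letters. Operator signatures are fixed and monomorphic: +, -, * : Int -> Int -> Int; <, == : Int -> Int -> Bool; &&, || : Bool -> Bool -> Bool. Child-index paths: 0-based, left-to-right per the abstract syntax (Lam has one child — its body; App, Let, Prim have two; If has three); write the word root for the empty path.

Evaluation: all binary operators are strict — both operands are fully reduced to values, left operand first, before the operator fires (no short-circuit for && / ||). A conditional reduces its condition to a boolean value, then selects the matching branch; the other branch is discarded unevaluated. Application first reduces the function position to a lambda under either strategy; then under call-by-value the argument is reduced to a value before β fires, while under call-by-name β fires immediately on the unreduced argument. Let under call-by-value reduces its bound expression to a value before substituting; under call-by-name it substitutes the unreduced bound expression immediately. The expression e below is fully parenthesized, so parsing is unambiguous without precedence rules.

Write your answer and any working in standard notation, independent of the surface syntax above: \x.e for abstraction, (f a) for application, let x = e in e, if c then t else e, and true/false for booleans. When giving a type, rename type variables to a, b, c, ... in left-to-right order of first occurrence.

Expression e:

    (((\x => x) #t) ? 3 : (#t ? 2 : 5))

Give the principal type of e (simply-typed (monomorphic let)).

Answer: Int

Working:
x : a
\x._ : a -> a
  unify a -> a ~ Bool -> b
  unify a ~ Bool
  unify Bool ~ b
_ _ : Bool
  unify Bool ~ Bool
  unify Bool ~ Bool
  unify Int ~ Int
  unify Int ~ Int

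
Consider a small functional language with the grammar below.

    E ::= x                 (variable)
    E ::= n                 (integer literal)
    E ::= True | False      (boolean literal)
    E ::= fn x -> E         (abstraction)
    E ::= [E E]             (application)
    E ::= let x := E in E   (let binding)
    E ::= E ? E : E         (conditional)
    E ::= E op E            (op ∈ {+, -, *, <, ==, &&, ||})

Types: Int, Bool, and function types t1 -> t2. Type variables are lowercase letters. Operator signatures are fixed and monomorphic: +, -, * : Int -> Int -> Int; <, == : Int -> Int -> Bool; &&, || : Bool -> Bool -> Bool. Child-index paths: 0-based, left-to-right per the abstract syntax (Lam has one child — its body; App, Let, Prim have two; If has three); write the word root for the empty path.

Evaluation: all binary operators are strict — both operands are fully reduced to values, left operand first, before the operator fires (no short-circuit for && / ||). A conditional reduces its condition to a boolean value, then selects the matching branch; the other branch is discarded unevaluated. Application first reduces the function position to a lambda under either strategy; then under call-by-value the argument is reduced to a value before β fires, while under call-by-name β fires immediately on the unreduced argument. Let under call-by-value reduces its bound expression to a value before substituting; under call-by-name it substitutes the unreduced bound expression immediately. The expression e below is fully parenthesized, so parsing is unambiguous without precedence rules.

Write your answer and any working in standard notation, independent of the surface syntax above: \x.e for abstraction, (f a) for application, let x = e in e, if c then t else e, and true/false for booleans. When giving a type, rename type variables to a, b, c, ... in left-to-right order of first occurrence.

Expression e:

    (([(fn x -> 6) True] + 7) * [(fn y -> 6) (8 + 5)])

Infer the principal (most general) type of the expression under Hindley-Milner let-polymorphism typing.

Answer: Int

Trace:
\x._ : a -> Int
  unify a -> Int ~ Bool -> b
  unify a ~ Bool
  unify Int ~ b
_ _ : Int
  unify Int ~ Int
  unify Int ~ Int
  unify Int ~ Int
\y._ : c -> Int
  unify Int ~ Int
  unify Int ~ Int
  unify c -> Int ~ Int -> d
  unify c ~ Int
  unify Int ~ d
_ _ : Int
  unify Int ~ Int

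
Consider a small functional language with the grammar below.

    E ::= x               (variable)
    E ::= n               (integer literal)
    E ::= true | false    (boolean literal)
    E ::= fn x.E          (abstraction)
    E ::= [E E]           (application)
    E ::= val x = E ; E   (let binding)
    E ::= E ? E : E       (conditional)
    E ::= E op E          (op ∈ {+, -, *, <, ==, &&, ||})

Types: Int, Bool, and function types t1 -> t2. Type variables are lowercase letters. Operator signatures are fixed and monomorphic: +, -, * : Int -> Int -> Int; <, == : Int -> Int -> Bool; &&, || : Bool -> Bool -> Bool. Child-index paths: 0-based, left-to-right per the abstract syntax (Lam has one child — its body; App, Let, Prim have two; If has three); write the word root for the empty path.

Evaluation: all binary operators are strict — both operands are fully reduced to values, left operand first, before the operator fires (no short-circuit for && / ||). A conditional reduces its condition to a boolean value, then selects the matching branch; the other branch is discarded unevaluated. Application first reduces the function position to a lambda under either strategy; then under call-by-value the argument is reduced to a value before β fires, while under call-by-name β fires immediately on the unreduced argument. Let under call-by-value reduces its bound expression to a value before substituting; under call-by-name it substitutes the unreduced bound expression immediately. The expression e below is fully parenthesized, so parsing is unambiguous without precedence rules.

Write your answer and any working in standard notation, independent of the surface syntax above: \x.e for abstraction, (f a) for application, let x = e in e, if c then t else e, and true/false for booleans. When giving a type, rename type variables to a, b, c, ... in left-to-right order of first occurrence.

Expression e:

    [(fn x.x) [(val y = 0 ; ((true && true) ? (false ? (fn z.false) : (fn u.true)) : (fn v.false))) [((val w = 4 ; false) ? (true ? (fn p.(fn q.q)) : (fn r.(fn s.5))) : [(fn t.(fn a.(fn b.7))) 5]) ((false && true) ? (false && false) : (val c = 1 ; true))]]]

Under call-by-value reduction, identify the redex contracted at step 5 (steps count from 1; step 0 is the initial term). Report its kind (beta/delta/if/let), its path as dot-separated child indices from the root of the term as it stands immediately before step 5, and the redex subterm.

Trace:
step 0: ((\x.x) ((let y = 0 in (if (true && true) then (if false then (\z.false) else (\u.true)) else (\v.false))) ((if (let w = 4 in false) then (if true then (\p.(\q.q)) else (\r.(\s.5))) else ((\t.(\a.(\b.7))) 5)) (if (false && true) then (false && false) else (let c = 1 in true)))))
step 1: [let@1.0] ((\x.x) ((if (true && true) then (if false then (\z.false) else (\u.true)) else (\v.false)) ((if (let w = 4 in false) then (if true then (\p.(\q.q)) else (\r.(\s.5))) else ((\t.(\a.(\b.7))) 5)) (if (false && true) then (false && false) else (let c = 1 in true)))))
step 2: [delta@1.0.0] ((\x.x) ((if true then (if false then (\z.false) else (\u.true)) else (\v.false)) ((if (let w = 4 in false) then (if true then (\p.(\q.q)) else (\r.(\s.5))) else ((\t.(\a.(\b.7))) 5)) (if (false && true) then (false && false) else (let c = 1 in true)))))
step 3: [if@1.0] ((\x.x) ((if false then (\z.false) else (\u.true)) ((if (let w = 4 in false) then (if true then (\p.(\q.q)) else (\r.(\s.5))) else ((\t.(\a.(\b.7))) 5)) (if (false && true) then (false && false) else (let c = 1 in true)))))
step 4: [if@1.0] ((\x.x) ((\u.true) ((if (let w = 4 in false) then (if true then (\p.(\q.q)) else (\r.(\s.5))) else ((\t.(\a.(\b.7))) 5)) (if (false && true) then (false && false) else (let c = 1 in true)))))
step 5: [let@1.1.0.0] ((\x.x) ((\u.true) ((if false then (if true then (\p.(\q.q)) else (\r.(\s.5))) else ((\t.(\a.(\b.7))) 5)) (if (false && true) then (false && false) else (let c = 1 in true)))))

Answer: let at 1.1.0.0 : (let w = 4 in false)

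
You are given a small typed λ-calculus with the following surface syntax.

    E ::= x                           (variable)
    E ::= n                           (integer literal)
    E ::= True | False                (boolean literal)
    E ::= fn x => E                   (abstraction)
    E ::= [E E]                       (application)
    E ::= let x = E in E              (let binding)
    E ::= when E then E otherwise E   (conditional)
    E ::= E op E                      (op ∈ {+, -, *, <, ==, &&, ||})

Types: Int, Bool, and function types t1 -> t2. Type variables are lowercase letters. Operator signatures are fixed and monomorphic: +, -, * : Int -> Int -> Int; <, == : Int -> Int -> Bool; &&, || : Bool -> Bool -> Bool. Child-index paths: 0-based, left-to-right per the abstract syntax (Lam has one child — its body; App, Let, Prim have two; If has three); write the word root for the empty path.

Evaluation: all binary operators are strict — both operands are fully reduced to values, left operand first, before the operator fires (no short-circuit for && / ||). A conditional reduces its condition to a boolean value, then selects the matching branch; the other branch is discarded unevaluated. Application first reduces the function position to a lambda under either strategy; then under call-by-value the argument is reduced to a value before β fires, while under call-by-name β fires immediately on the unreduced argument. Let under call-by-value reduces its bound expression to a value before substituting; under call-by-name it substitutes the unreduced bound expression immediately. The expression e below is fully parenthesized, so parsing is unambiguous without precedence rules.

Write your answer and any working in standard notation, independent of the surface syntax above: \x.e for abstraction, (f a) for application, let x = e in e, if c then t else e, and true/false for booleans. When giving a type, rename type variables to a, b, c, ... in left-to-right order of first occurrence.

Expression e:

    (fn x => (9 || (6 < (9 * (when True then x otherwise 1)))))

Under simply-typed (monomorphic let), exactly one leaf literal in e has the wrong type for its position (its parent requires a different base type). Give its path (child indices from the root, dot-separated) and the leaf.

Answer: 0.0 : 9

Derivation:
  unify Int ~ Bool
  FAIL: mismatch Int ~ Bool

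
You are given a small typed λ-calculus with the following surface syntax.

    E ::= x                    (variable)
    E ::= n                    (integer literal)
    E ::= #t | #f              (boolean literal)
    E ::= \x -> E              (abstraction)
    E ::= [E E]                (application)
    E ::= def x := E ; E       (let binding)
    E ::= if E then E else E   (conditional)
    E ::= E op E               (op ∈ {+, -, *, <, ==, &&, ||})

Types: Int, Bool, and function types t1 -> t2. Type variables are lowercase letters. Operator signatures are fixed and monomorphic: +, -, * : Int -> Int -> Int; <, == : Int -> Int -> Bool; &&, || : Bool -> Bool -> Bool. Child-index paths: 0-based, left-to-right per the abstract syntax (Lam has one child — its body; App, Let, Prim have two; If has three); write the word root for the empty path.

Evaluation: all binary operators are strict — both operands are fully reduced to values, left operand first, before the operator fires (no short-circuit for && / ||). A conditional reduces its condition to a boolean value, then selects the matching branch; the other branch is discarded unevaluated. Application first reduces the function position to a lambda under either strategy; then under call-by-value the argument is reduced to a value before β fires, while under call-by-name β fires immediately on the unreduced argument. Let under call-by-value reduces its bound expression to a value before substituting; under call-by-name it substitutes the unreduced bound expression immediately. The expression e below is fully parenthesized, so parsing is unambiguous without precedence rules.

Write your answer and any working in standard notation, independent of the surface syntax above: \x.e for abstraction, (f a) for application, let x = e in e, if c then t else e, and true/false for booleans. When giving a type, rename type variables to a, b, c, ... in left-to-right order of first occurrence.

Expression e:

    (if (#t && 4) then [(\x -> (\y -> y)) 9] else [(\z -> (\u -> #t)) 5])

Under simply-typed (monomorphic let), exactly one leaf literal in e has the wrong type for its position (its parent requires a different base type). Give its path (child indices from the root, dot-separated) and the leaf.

Answer: 0.1 : 4

Derivation:
  unify Bool ~ Bool
  unify Int ~ Bool
  FAIL: mismatch Int ~ Bool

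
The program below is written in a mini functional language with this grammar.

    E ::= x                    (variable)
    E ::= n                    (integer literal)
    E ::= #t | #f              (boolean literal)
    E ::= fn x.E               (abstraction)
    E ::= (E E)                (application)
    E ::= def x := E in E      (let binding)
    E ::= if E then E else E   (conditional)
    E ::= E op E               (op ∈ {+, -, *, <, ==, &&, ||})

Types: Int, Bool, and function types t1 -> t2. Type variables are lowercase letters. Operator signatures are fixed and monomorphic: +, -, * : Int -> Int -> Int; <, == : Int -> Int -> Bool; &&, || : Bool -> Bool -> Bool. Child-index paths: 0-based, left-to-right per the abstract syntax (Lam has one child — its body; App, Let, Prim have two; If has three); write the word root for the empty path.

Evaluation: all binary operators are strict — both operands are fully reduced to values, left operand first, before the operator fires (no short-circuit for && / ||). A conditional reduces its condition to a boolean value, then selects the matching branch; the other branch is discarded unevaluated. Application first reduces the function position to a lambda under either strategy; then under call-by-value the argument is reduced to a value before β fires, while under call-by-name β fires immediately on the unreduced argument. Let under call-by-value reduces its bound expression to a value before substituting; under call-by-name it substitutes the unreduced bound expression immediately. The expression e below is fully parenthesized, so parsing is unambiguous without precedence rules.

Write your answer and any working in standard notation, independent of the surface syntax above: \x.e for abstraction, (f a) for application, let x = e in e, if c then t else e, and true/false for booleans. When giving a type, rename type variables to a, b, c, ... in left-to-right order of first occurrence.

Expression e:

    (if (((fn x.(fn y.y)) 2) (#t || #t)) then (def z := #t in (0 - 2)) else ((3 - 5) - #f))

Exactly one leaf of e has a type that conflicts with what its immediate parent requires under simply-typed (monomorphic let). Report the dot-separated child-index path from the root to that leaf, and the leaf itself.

Answer: 2.1 : false

Derivation:
y : b
\y._ : b -> b
\x._ : a -> b -> b
  unify a -> b -> b ~ Int -> c
  unify a ~ Int
  unify b -> b ~ c
_ _ : b -> b
  unify Bool ~ Bool
  unify Bool ~ Bool
  unify b -> b ~ Bool -> d
  unify b ~ Bool
  unify Bool ~ d
_ _ : Bool
  unify Bool ~ Bool
let z : Bool
  unify Int ~ Int
  unify Int ~ Int
  unify Int ~ Int
  unify Int ~ Int
  unify Int ~ Int
  unify Bool ~ Int
  FAIL: mismatch Bool ~ Int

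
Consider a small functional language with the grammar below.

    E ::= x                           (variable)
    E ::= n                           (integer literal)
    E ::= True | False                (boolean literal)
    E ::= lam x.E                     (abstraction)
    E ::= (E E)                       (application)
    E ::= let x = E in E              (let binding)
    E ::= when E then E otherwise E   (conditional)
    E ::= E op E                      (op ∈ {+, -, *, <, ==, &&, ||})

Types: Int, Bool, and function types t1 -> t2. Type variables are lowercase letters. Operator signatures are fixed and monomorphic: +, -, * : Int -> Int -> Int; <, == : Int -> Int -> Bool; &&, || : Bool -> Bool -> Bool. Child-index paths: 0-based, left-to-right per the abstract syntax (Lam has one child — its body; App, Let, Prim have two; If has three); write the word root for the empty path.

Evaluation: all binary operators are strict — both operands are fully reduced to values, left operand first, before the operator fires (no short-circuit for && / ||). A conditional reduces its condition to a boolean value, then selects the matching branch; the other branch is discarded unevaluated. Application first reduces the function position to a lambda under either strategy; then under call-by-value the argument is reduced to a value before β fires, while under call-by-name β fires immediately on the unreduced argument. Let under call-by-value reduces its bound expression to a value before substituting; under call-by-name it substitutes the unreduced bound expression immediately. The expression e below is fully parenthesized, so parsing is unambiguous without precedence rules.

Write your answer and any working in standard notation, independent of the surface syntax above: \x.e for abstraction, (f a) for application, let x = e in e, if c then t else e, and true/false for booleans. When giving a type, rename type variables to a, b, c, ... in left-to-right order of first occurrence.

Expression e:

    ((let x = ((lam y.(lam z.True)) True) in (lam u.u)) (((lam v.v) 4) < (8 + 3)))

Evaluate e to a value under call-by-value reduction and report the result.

Answer: true

Working:
step 0: ((let x = ((\y.(\z.true)) true) in (\u.u)) (((\v.v) 4) < (8 + 3)))
step 1: [beta@0.0] ((let x = (\z.true) in (\u.u)) (((\v.v) 4) < (8 + 3)))
step 2: [let@0] ((\u.u) (((\v.v) 4) < (8 + 3)))
step 3: [beta@1.0] ((\u.u) (4 < (8 + 3)))
step 4: [delta@1.1] ((\u.u) (4 < 11))
step 5: [delta@1] ((\u.u) true)
step 6: [beta@root] true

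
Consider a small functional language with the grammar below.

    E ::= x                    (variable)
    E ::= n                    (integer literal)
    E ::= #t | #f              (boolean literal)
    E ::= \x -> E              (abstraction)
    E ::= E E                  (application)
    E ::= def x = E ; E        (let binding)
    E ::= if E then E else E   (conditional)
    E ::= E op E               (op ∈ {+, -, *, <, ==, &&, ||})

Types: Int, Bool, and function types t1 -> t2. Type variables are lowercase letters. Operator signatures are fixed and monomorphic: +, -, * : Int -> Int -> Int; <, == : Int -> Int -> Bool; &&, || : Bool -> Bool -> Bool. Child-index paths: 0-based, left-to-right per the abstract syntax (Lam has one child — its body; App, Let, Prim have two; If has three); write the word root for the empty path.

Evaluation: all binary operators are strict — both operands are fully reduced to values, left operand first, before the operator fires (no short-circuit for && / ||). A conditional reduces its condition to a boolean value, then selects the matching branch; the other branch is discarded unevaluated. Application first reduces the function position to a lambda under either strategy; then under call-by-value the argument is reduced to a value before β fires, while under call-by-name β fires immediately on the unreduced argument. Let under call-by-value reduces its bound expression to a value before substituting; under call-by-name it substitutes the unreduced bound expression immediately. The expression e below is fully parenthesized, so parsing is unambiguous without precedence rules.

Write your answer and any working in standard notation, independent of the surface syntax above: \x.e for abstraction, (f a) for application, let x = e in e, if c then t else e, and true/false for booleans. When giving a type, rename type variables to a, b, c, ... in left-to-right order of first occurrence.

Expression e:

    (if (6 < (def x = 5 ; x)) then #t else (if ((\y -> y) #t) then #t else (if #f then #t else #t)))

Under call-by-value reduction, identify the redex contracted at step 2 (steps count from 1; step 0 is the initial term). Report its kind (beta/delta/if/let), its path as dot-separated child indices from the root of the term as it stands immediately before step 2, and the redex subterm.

Derivation:
step 0: (if (6 < (let x = 5 in x)) then true else (if ((\y.y) true) then true else (if false then true else true)))
step 1: [let@0.1] (if (6 < 5) then true else (if ((\y.y) true) then true else (if false then true else true)))
step 2: [delta@0] (if false then true else (if ((\y.y) true) then true else (if false then true else true)))

Answer: delta at 0 : (6 < 5)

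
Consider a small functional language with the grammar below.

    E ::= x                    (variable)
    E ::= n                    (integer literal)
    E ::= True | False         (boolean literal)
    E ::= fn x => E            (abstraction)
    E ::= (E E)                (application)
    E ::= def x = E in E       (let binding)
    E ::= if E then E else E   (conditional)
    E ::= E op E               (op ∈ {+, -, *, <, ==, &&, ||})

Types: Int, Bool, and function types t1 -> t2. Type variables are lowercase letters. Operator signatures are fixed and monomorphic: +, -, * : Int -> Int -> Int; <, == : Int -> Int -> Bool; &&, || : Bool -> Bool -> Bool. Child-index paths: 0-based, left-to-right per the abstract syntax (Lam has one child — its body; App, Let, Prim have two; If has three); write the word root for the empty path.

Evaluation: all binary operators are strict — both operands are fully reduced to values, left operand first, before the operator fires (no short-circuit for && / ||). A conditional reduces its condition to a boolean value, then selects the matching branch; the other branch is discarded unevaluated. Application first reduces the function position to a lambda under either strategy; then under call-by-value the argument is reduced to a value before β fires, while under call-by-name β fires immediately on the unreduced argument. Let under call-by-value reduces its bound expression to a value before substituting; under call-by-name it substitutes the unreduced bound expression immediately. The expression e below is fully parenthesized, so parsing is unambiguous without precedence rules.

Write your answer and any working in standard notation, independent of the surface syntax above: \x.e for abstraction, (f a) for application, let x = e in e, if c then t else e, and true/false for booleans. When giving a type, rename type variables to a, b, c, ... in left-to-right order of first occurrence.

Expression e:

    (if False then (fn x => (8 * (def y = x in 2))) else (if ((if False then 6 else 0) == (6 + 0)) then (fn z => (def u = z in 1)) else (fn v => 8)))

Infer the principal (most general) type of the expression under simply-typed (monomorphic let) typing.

Derivation:
  unify Bool ~ Bool
  unify Int ~ Int
x : a
let y : a
  unify Int ~ Int
\x._ : a -> Int
  unify Bool ~ Bool
  unify Int ~ Int
  unify Int ~ Int
  unify Int ~ Int
  unify Int ~ Int
  unify Int ~ Int
  unify Bool ~ Bool
z : b
let u : b
\z._ : b -> Int
\v._ : c -> Int
  unify b -> Int ~ c -> Int
  unify b ~ c
  unify Int ~ Int
  unify a -> Int ~ c -> Int
  unify a ~ c
  unify Int ~ Int

Answer: a -> Int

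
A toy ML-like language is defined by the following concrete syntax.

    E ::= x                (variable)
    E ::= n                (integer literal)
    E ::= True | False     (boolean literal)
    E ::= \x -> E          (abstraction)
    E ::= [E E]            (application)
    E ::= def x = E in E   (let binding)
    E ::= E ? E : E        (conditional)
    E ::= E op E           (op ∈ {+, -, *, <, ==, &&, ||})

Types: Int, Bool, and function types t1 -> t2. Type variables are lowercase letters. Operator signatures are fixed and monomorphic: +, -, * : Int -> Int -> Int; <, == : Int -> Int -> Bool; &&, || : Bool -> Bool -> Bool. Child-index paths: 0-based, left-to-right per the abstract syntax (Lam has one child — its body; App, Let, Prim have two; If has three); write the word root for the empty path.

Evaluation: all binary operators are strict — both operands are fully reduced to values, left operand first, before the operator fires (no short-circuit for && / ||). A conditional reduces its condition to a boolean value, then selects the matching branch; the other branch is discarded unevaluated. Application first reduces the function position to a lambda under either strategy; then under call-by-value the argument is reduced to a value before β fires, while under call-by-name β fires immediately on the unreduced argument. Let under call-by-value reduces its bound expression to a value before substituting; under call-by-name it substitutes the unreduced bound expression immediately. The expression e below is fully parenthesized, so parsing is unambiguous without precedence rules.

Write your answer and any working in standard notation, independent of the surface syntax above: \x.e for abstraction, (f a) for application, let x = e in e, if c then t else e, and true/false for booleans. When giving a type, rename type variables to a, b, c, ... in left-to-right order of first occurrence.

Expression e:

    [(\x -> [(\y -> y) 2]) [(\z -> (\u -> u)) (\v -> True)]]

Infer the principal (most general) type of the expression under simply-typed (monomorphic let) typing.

Derivation:
y : b
\y._ : b -> b
  unify b -> b ~ Int -> c
  unify b ~ Int
  unify Int ~ c
_ _ : Int
\x._ : a -> Int
u : e
\u._ : e -> e
\z._ : d -> e -> e
\v._ : f -> Bool
  unify d -> e -> e ~ (f -> Bool) -> g
  unify d ~ f -> Bool
  unify e -> e ~ g
_ _ : e -> e
  unify a -> Int ~ (e -> e) -> h
  unify a ~ e -> e
  unify Int ~ h
_ _ : Int

Answer: Int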